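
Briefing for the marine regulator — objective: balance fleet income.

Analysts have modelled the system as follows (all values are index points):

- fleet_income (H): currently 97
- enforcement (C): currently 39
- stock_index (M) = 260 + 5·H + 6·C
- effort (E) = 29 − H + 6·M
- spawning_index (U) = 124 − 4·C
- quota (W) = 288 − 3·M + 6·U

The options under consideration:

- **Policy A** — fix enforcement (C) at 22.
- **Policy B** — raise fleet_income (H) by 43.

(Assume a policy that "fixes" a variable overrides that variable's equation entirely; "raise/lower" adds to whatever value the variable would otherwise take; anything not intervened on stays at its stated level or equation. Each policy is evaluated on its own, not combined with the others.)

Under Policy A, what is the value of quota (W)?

Policy A (C := 22):
  H = 97
  C = 22
  M = 260 + 5·97 + 6·22 = 877
  U = 124 − 4·22 = 36
  W = 288 − 3·877 + 6·36 = -2127

-2127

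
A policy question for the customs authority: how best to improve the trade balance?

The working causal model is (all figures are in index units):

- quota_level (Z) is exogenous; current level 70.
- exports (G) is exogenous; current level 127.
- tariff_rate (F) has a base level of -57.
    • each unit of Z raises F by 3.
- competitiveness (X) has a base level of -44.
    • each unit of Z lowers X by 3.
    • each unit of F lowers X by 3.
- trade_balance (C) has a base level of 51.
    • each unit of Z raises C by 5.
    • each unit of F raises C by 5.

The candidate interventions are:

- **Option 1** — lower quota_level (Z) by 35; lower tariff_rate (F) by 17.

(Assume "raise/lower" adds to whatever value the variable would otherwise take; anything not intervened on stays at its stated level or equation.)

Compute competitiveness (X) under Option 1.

-242

Option 1 (Z − 35, F − 17):
  Z = 70 − 35 = 35
  F = -57 + 3·35 (−17 from intervention) = 31
  X = -44 − 3·35 − 3·31 = -242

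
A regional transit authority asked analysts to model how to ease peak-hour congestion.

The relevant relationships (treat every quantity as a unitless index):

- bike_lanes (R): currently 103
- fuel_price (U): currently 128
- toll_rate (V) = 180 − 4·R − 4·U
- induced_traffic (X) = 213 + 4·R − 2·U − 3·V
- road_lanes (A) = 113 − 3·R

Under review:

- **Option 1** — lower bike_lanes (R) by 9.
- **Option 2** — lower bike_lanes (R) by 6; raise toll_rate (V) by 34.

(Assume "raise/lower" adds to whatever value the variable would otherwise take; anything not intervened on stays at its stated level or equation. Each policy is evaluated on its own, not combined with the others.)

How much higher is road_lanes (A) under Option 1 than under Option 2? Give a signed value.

Option 1 (R − 9):
  R = 103 − 9 = 94
  A = 113 − 3·94 = -169
Option 2 (R − 6, V + 34):
  R = 103 − 6 = 97
  A = 113 − 3·97 = -178
A: -169 − (-178) = 9

9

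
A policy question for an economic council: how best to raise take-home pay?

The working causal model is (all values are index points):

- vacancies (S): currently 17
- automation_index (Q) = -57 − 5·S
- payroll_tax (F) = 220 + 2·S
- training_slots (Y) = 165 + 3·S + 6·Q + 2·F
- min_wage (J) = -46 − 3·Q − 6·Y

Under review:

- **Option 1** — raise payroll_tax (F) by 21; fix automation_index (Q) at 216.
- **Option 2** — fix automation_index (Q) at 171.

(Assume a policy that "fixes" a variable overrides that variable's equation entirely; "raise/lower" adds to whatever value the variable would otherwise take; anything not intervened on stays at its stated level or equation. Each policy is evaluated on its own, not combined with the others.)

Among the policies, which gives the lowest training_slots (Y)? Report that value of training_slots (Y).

Option 1 (F + 21, Q := 216):
  S = 17
  Q = 216
  F = 220 + 2·17 (+21 from intervention) = 275
  Y = 165 + 3·17 + 6·216 + 2·275 = 2062
Option 2 (Q := 171):
  S = 17
  Q = 171
  F = 220 + 2·17 = 254
  Y = 165 + 3·17 + 6·171 + 2·254 = 1750
Comparing — Option 1: Y=2062, Option 2: Y=1750. Lowest is 1750 (Option 2).

1750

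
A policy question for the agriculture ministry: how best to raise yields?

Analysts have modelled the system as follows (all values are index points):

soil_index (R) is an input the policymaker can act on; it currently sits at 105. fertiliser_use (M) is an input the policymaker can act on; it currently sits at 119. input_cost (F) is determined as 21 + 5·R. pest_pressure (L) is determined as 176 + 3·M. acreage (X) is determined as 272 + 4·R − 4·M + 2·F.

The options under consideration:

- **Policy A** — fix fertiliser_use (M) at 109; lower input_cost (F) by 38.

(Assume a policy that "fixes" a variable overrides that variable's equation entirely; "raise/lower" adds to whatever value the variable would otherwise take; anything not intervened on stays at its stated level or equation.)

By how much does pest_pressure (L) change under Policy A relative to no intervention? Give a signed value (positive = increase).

Baseline:
  M = 119
  L = 176 + 3·119 = 533
Policy A (M := 109, F − 38):
  M = 109
  L = 176 + 3·109 = 503
Change in L: 503 − 533 = -30

-30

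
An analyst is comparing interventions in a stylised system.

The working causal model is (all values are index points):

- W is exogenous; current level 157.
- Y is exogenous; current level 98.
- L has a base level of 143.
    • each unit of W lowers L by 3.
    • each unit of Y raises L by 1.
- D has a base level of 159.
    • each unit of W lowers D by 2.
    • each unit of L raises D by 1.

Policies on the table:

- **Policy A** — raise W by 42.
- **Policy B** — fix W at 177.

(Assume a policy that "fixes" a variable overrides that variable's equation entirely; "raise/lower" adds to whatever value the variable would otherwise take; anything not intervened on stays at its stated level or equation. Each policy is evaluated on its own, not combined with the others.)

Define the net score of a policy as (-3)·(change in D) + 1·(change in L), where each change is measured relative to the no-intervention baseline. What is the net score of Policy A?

504

Baseline:
  W = 157
  Y = 98
  L = 143 − 3·157 + 98 = -230
  D = 159 − 2·157 + (-230) = -385
Policy A (W + 42):
  W = 157 + 42 = 199
  Y = 98
  L = 143 − 3·199 + 98 = -356
  D = 159 − 2·199 + (-356) = -595
ΔD = -595 − (-385) = -210; ΔL = -356 − (-230) = -126
Score = (-3)·(-210) + 1·(-126) = 504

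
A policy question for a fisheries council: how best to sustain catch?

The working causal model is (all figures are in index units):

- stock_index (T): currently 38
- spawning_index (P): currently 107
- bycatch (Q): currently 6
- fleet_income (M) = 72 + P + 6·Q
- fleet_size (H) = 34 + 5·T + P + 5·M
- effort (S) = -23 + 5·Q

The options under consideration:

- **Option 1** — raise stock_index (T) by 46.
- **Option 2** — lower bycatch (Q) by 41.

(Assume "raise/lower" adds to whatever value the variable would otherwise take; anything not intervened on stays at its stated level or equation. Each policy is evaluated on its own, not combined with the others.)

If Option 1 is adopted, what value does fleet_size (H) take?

Option 1 (T + 46):
  T = 38 + 46 = 84
  P = 107
  Q = 6
  M = 72 + 107 + 6·6 = 215
  H = 34 + 5·84 + 107 + 5·215 = 1636

1636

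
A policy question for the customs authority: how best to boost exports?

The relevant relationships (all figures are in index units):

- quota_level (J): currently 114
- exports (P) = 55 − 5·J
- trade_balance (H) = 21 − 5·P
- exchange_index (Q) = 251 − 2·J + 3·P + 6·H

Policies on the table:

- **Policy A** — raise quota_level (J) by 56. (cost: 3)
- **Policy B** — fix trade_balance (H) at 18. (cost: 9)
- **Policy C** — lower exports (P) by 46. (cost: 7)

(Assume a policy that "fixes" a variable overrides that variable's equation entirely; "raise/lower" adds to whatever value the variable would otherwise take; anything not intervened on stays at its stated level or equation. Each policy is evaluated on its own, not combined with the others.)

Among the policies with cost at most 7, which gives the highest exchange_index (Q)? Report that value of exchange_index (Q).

Policy A (J + 56):
  J = 114 + 56 = 170
  P = 55 − 5·170 = -795
  H = 21 − 5·(-795) = 3996
  Q = 251 − 2·170 + 3·(-795) + 6·3996 = 21502
Policy C (P − 46):
  J = 114
  P = 55 − 5·114 (−46 from intervention) = -561
  H = 21 − 5·(-561) = 2826
  Q = 251 − 2·114 + 3·(-561) + 6·2826 = 15296
Comparing — Policy A: Q=21502, Policy C: Q=15296. Highest is 21502 (Policy A).

21502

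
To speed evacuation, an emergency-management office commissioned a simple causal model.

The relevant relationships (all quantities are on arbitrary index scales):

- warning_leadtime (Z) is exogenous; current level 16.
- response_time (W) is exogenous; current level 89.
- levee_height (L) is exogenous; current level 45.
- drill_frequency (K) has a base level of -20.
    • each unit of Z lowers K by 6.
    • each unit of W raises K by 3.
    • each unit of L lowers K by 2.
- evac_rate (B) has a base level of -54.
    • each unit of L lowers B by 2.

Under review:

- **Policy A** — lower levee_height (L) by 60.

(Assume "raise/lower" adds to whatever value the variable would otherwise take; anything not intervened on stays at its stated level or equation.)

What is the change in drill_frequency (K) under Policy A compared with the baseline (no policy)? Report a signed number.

Baseline:
  Z = 16
  W = 89
  L = 45
  K = -20 − 6·16 + 3·89 − 2·45 = 61
Policy A (L − 60):
  Z = 16
  W = 89
  L = 45 − 60 = -15
  K = -20 − 6·16 + 3·89 − 2·(-15) = 181
Change in K: 181 − 61 = 120

120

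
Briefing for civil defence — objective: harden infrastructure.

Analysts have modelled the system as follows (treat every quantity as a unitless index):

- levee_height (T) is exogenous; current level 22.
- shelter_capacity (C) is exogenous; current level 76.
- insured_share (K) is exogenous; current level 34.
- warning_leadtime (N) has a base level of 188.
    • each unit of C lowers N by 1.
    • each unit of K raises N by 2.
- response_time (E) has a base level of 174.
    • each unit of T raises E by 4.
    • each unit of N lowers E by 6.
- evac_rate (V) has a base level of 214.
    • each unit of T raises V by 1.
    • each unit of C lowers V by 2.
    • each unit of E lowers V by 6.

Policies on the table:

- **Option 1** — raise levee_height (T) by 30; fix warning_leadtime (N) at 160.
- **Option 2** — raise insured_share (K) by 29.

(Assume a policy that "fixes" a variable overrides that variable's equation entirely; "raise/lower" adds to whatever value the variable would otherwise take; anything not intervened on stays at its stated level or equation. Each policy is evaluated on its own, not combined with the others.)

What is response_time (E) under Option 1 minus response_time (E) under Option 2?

588

Option 1 (T + 30, N := 160):
  T = 22 + 30 = 52
  C = 76
  K = 34
  N = 160
  E = 174 + 4·52 − 6·160 = -578
Option 2 (K + 29):
  T = 22
  C = 76
  K = 34 + 29 = 63
  N = 188 − 76 + 2·63 = 238
  E = 174 + 4·22 − 6·238 = -1166
E: -578 − (-1166) = 588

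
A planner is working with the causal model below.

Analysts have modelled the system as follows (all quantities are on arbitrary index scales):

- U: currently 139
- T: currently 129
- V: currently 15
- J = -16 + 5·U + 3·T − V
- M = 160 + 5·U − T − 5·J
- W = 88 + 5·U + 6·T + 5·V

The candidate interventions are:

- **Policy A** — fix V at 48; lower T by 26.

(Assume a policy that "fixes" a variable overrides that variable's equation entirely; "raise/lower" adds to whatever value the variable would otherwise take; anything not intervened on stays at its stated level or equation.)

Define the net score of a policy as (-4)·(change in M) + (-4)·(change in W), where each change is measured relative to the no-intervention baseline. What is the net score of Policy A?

-2360

Baseline:
  U = 139
  T = 129
  V = 15
  J = -16 + 5·139 + 3·129 − 15 = 1051
  M = 160 + 5·139 − 129 − 5·1051 = -4529
  W = 88 + 5·139 + 6·129 + 5·15 = 1632
Policy A (V := 48, T − 26):
  U = 139
  T = 129 − 26 = 103
  V = 48
  J = -16 + 5·139 + 3·103 − 48 = 940
  M = 160 + 5·139 − 103 − 5·940 = -3948
  W = 88 + 5·139 + 6·103 + 5·48 = 1641
ΔM = -3948 − (-4529) = 581; ΔW = 1641 − 1632 = 9
Score = (-4)·581 + (-4)·9 = -2360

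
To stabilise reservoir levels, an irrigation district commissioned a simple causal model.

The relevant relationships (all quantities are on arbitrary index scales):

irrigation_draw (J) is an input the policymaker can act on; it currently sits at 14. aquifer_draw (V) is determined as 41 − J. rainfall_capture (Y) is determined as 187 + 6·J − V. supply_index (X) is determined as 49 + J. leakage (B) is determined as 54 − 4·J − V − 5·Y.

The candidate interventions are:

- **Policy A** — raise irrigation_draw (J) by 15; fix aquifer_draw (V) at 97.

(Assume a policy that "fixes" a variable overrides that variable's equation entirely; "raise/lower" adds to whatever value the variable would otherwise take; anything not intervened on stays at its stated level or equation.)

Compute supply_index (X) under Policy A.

78

Policy A (J + 15, V := 97):
  J = 14 + 15 = 29
  X = 49 + 29 = 78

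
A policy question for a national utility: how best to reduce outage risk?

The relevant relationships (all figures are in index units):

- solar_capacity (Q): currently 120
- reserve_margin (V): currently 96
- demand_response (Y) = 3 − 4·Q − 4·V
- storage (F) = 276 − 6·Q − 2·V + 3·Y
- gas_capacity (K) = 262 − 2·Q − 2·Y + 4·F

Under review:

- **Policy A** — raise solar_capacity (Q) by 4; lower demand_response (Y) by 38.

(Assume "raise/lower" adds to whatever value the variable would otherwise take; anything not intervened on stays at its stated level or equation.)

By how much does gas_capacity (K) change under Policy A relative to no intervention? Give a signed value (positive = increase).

-644

Baseline:
  Q = 120
  V = 96
  Y = 3 − 4·120 − 4·96 = -861
  F = 276 − 6·120 − 2·96 + 3·(-861) = -3219
  K = 262 − 2·120 − 2·(-861) + 4·(-3219) = -11132
Policy A (Q + 4, Y − 38):
  Q = 120 + 4 = 124
  V = 96
  Y = 3 − 4·124 − 4·96 (−38 from intervention) = -915
  F = 276 − 6·124 − 2·96 + 3·(-915) = -3405
  K = 262 − 2·124 − 2·(-915) + 4·(-3405) = -11776
Change in K: -11776 − (-11132) = -644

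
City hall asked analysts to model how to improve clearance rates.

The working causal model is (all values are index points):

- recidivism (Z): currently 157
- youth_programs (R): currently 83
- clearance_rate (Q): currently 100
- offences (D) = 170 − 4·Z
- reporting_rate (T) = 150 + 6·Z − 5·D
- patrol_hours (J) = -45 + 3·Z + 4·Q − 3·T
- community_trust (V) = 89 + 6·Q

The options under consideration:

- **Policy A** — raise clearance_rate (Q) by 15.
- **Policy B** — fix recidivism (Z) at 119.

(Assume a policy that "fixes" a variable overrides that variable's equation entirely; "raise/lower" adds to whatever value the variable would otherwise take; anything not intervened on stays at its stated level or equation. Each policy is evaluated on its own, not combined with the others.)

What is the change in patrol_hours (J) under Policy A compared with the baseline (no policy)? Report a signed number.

Baseline:
  Z = 157
  Q = 100
  D = 170 − 4·157 = -458
  T = 150 + 6·157 − 5·(-458) = 3382
  J = -45 + 3·157 + 4·100 − 3·3382 = -9320
Policy A (Q + 15):
  Z = 157
  Q = 100 + 15 = 115
  D = 170 − 4·157 = -458
  T = 150 + 6·157 − 5·(-458) = 3382
  J = -45 + 3·157 + 4·115 − 3·3382 = -9260
Change in J: -9260 − (-9320) = 60

60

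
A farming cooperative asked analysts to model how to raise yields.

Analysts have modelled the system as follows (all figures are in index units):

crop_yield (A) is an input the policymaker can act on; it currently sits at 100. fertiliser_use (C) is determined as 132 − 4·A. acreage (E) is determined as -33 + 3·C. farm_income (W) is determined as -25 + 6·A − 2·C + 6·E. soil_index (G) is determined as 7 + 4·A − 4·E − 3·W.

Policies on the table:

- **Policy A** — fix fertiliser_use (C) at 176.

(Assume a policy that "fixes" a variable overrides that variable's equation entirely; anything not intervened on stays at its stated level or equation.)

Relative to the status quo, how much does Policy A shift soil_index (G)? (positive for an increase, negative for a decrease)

Baseline:
  A = 100
  C = 132 − 4·100 = -268
  E = -33 + 3·(-268) = -837
  W = -25 + 6·100 − 2·(-268) + 6·(-837) = -3911
  G = 7 + 4·100 − 4·(-837) − 3·(-3911) = 15488
Policy A (C := 176):
  A = 100
  C = 176
  E = -33 + 3·176 = 495
  W = -25 + 6·100 − 2·176 + 6·495 = 3193
  G = 7 + 4·100 − 4·495 − 3·3193 = -11152
Change in G: -11152 − 15488 = -26640

-26640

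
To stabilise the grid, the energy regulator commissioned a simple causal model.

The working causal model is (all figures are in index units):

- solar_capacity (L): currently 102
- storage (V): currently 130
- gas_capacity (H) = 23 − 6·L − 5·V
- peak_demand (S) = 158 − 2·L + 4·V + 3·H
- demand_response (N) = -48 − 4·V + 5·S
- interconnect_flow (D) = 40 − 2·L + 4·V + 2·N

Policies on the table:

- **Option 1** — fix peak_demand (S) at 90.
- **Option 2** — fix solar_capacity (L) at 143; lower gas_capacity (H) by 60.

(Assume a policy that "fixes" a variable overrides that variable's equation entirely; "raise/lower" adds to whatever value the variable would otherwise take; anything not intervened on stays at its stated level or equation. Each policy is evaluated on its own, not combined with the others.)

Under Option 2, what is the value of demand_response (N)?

-21783

Option 2 (L := 143, H − 60):
  L = 143
  V = 130
  H = 23 − 6·143 − 5·130 (−60 from intervention) = -1545
  S = 158 − 2·143 + 4·130 + 3·(-1545) = -4243
  N = -48 − 4·130 + 5·(-4243) = -21783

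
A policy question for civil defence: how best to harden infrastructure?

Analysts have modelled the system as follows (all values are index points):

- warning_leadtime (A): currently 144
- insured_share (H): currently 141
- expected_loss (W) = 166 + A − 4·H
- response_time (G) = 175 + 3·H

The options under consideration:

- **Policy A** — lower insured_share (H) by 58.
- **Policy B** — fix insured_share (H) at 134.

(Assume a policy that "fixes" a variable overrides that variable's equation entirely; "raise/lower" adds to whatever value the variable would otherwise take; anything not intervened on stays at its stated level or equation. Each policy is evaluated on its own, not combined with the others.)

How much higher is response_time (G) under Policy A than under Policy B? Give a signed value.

Policy A (H − 58):
  H = 141 − 58 = 83
  G = 175 + 3·83 = 424
Policy B (H := 134):
  H = 134
  G = 175 + 3·134 = 577
G: 424 − 577 = -153

-153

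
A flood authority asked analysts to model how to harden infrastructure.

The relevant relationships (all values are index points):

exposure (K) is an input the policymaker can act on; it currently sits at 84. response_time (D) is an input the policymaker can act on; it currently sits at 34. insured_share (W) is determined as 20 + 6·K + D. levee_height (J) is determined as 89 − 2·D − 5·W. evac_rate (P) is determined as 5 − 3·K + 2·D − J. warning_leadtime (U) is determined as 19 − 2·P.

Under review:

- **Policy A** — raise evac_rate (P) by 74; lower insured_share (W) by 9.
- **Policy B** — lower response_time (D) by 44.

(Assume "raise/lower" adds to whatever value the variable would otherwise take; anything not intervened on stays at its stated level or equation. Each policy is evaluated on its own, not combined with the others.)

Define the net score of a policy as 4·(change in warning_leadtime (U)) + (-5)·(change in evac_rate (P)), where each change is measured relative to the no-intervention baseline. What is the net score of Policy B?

5148

Baseline:
  K = 84
  D = 34
  W = 20 + 6·84 + 34 = 558
  J = 89 − 2·34 − 5·558 = -2769
  P = 5 − 3·84 + 2·34 − (-2769) = 2590
  U = 19 − 2·2590 = -5161
Policy B (D − 44):
  K = 84
  D = 34 − 44 = -10
  W = 20 + 6·84 + (-10) = 514
  J = 89 − 2·(-10) − 5·514 = -2461
  P = 5 − 3·84 + 2·(-10) − (-2461) = 2194
  U = 19 − 2·2194 = -4369
ΔU = -4369 − (-5161) = 792; ΔP = 2194 − 2590 = -396
Score = 4·792 + (-5)·(-396) = 5148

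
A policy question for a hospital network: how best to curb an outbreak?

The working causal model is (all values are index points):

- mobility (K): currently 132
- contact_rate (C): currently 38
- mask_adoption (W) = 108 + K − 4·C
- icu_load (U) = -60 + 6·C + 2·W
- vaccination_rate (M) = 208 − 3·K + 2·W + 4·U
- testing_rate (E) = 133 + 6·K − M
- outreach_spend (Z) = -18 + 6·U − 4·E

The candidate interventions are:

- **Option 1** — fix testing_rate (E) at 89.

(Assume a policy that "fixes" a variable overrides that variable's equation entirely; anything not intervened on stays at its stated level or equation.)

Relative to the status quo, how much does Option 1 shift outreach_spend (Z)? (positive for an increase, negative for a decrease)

-2112

Baseline:
  K = 132
  C = 38
  W = 108 + 132 − 4·38 = 88
  U = -60 + 6·38 + 2·88 = 344
  M = 208 − 3·132 + 2·88 + 4·344 = 1364
  E = 133 + 6·132 − 1364 = -439
  Z = -18 + 6·344 − 4·(-439) = 3802
Option 1 (E := 89):
  K = 132
  C = 38
  W = 108 + 132 − 4·38 = 88
  U = -60 + 6·38 + 2·88 = 344
  M = 208 − 3·132 + 2·88 + 4·344 = 1364
  E = 89
  Z = -18 + 6·344 − 4·89 = 1690
Change in Z: 1690 − 3802 = -2112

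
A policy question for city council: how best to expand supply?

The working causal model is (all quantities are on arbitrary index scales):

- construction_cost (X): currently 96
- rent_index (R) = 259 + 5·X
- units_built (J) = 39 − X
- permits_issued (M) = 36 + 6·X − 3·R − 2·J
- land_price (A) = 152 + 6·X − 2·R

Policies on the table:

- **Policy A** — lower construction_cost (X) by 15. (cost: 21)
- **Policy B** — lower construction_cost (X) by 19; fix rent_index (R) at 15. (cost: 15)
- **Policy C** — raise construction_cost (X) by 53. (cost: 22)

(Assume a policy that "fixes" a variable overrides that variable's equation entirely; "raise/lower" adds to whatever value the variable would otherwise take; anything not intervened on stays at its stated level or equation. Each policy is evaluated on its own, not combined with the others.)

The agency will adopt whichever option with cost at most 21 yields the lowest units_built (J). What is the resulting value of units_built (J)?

Policy A (X − 15):
  X = 96 − 15 = 81
  J = 39 − 81 = -42
Policy B (X − 19, R := 15):
  X = 96 − 19 = 77
  J = 39 − 77 = -38
Comparing — Policy A: J=-42, Policy B: J=-38. Lowest is -42 (Policy A).

-42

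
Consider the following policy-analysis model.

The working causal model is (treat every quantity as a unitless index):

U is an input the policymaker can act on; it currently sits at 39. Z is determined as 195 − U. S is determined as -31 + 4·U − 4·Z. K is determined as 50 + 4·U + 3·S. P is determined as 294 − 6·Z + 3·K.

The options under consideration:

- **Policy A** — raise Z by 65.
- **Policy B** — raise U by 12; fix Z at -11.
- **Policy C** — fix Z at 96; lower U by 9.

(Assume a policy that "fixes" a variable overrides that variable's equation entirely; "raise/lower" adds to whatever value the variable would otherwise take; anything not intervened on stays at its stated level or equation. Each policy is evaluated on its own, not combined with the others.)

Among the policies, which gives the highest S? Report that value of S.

Policy A (Z + 65):
  U = 39
  Z = 195 − 39 (+65 from intervention) = 221
  S = -31 + 4·39 − 4·221 = -759
Policy B (U + 12, Z := -11):
  U = 39 + 12 = 51
  Z = -11
  S = -31 + 4·51 − 4·(-11) = 217
Policy C (Z := 96, U − 9):
  U = 39 − 9 = 30
  Z = 96
  S = -31 + 4·30 − 4·96 = -295
Comparing — Policy A: S=-759, Policy B: S=217, Policy C: S=-295. Highest is 217 (Policy B).

217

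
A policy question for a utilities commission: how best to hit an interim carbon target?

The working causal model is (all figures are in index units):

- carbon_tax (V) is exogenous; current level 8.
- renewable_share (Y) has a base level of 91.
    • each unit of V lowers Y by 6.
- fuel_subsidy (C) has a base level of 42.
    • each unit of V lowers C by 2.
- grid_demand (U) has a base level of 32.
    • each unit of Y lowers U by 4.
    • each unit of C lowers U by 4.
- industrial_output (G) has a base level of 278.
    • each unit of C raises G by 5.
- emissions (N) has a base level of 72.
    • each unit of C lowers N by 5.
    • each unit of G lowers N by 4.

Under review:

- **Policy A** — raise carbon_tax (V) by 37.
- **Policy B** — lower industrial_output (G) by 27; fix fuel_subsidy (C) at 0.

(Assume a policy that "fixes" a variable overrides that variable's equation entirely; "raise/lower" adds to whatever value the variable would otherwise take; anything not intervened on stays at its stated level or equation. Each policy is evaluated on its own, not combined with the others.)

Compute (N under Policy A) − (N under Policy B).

Policy A (V + 37):
  V = 8 + 37 = 45
  C = 42 − 2·45 = -48
  G = 278 + 5·(-48) = 38
  N = 72 − 5·(-48) − 4·38 = 160
Policy B (G − 27, C := 0):
  V = 8
  C = 0
  G = 278 + 5·0 (−27 from intervention) = 251
  N = 72 − 5·0 − 4·251 = -932
N: 160 − (-932) = 1092

1092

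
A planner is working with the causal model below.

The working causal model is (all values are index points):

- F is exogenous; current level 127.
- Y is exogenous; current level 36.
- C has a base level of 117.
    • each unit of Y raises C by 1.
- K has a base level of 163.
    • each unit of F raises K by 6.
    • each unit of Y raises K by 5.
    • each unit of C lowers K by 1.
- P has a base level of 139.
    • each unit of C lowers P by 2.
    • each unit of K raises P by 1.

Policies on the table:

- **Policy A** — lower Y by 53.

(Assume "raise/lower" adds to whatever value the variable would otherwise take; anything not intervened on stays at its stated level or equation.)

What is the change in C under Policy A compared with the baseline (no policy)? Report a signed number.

-53

Baseline:
  Y = 36
  C = 117 + 36 = 153
Policy A (Y − 53):
  Y = 36 − 53 = -17
  C = 117 + (-17) = 100
Change in C: 100 − 153 = -53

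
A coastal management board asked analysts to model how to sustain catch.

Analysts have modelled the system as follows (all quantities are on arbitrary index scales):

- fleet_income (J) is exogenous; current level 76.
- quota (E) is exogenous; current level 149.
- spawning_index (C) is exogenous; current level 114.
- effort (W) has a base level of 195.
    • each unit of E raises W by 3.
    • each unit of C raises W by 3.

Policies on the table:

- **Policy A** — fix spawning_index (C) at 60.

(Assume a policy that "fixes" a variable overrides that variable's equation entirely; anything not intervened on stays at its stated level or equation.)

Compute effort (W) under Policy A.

822

Policy A (C := 60):
  E = 149
  C = 60
  W = 195 + 3·149 + 3·60 = 822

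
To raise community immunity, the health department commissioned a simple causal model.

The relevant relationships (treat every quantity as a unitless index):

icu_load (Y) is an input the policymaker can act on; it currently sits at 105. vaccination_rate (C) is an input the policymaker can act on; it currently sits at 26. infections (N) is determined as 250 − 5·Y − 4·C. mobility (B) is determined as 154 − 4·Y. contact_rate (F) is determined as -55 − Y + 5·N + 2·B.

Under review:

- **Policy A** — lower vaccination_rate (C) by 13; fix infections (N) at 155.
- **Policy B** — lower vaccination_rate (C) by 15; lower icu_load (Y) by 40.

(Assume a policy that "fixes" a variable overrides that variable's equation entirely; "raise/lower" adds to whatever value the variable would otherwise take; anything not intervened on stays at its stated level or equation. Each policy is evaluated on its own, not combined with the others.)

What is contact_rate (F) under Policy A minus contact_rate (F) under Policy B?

Policy A (C − 13, N := 155):
  Y = 105
  C = 26 − 13 = 13
  N = 155
  B = 154 − 4·105 = -266
  F = -55 − 105 + 5·155 + 2·(-266) = 83
Policy B (C − 15, Y − 40):
  Y = 105 − 40 = 65
  C = 26 − 15 = 11
  N = 250 − 5·65 − 4·11 = -119
  B = 154 − 4·65 = -106
  F = -55 − 65 + 5·(-119) + 2·(-106) = -927
F: 83 − (-927) = 1010

1010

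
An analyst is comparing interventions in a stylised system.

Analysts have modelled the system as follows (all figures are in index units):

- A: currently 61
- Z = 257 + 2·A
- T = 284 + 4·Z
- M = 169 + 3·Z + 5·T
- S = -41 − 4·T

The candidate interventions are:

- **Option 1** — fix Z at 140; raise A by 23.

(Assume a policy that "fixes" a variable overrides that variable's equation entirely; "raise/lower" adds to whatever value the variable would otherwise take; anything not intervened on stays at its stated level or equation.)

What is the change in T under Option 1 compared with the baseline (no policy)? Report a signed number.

-956

Baseline:
  A = 61
  Z = 257 + 2·61 = 379
  T = 284 + 4·379 = 1800
Option 1 (Z := 140, A + 23):
  A = 61 + 23 = 84
  Z = 140
  T = 284 + 4·140 = 844
Change in T: 844 − 1800 = -956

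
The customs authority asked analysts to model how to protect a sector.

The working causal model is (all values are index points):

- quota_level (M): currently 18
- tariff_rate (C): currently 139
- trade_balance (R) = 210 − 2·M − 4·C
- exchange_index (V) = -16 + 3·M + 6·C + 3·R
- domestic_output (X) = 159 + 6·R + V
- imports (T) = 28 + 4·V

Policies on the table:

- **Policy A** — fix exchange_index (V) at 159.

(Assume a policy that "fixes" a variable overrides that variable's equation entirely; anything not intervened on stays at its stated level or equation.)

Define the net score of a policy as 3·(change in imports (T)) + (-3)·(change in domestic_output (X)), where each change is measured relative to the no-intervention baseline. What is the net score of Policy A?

3897

Baseline:
  M = 18
  C = 139
  R = 210 − 2·18 − 4·139 = -382
  V = -16 + 3·18 + 6·139 + 3·(-382) = -274
  X = 159 + 6·(-382) + (-274) = -2407
  T = 28 + 4·(-274) = -1068
Policy A (V := 159):
  M = 18
  C = 139
  R = 210 − 2·18 − 4·139 = -382
  V = 159
  X = 159 + 6·(-382) + 159 = -1974
  T = 28 + 4·159 = 664
ΔT = 664 − (-1068) = 1732; ΔX = -1974 − (-2407) = 433
Score = 3·1732 + (-3)·433 = 3897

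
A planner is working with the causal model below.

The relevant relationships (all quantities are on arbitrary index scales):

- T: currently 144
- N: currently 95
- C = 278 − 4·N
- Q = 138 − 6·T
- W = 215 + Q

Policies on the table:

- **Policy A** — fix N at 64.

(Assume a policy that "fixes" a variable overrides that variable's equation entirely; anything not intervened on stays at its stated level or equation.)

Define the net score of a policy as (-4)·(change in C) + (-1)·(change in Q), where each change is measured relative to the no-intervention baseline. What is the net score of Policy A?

-496

Baseline:
  T = 144
  N = 95
  C = 278 − 4·95 = -102
  Q = 138 − 6·144 = -726
Policy A (N := 64):
  T = 144
  N = 64
  C = 278 − 4·64 = 22
  Q = 138 − 6·144 = -726
ΔC = 22 − (-102) = 124; ΔQ = -726 − (-726) = 0
Score = (-4)·124 + (-1)·0 = -496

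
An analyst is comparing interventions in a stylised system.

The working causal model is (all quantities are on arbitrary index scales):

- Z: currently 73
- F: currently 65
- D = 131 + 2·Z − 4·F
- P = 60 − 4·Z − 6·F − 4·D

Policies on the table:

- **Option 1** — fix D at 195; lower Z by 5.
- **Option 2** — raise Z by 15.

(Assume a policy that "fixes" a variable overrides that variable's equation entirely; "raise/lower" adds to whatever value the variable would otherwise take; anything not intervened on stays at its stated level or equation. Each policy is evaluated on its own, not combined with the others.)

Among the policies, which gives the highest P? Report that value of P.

Option 1 (D := 195, Z − 5):
  Z = 73 − 5 = 68
  F = 65
  D = 195
  P = 60 − 4·68 − 6·65 − 4·195 = -1382
Option 2 (Z + 15):
  Z = 73 + 15 = 88
  F = 65
  D = 131 + 2·88 − 4·65 = 47
  P = 60 − 4·88 − 6·65 − 4·47 = -870
Comparing — Option 1: P=-1382, Option 2: P=-870. Highest is -870 (Option 2).

-870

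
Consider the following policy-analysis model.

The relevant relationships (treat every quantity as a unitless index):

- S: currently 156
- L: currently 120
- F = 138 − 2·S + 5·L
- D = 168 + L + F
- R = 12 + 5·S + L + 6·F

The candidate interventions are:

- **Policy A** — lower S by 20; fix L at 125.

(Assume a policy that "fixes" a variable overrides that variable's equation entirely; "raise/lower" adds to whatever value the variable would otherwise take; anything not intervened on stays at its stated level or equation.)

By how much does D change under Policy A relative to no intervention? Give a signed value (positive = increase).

Baseline:
  S = 156
  L = 120
  F = 138 − 2·156 + 5·120 = 426
  D = 168 + 120 + 426 = 714
Policy A (S − 20, L := 125):
  S = 156 − 20 = 136
  L = 125
  F = 138 − 2·136 + 5·125 = 491
  D = 168 + 125 + 491 = 784
Change in D: 784 − 714 = 70

70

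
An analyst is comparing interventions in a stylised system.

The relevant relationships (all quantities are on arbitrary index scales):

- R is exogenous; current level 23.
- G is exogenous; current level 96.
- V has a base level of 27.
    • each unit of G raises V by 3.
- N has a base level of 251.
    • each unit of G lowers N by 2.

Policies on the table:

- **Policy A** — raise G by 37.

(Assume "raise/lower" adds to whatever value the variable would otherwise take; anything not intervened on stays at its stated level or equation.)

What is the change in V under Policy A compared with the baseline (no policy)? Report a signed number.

111

Baseline:
  G = 96
  V = 27 + 3·96 = 315
Policy A (G + 37):
  G = 96 + 37 = 133
  V = 27 + 3·133 = 426
Change in V: 426 − 315 = 111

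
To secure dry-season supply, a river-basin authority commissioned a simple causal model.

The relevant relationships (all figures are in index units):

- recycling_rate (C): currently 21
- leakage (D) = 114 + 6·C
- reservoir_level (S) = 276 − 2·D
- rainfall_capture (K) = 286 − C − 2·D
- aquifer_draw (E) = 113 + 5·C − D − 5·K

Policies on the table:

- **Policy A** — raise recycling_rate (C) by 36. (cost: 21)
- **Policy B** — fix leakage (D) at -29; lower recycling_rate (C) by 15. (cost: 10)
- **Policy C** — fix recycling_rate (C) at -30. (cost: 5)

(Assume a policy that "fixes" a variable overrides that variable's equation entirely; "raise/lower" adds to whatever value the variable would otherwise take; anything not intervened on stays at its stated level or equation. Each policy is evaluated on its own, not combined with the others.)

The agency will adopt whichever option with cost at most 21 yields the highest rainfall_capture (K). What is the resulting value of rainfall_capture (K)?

Policy A (C + 36):
  C = 21 + 36 = 57
  D = 114 + 6·57 = 456
  K = 286 − 57 − 2·456 = -683
Policy B (D := -29, C − 15):
  C = 21 − 15 = 6
  D = -29
  K = 286 − 6 − 2·(-29) = 338
Policy C (C := -30):
  C = -30
  D = 114 + 6·(-30) = -66
  K = 286 − (-30) − 2·(-66) = 448
Comparing — Policy A: K=-683, Policy B: K=338, Policy C: K=448. Highest is 448 (Policy C).

448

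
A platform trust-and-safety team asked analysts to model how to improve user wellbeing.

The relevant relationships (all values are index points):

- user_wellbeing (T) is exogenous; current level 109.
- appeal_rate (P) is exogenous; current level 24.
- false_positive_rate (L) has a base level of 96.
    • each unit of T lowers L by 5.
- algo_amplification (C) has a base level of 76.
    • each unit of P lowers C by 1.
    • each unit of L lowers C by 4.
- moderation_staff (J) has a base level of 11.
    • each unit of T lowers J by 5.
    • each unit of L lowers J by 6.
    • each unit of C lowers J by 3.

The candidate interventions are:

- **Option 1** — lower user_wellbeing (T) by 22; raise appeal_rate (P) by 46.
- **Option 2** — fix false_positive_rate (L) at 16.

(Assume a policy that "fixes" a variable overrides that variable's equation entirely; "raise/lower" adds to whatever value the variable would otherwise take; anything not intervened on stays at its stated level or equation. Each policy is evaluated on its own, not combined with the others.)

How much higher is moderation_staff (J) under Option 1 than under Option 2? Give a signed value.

Option 1 (T − 22, P + 46):
  T = 109 − 22 = 87
  P = 24 + 46 = 70
  L = 96 − 5·87 = -339
  C = 76 − 70 − 4·(-339) = 1362
  J = 11 − 5·87 − 6·(-339) − 3·1362 = -2476
Option 2 (L := 16):
  T = 109
  P = 24
  L = 16
  C = 76 − 24 − 4·16 = -12
  J = 11 − 5·109 − 6·16 − 3·(-12) = -594
J: -2476 − (-594) = -1882

-1882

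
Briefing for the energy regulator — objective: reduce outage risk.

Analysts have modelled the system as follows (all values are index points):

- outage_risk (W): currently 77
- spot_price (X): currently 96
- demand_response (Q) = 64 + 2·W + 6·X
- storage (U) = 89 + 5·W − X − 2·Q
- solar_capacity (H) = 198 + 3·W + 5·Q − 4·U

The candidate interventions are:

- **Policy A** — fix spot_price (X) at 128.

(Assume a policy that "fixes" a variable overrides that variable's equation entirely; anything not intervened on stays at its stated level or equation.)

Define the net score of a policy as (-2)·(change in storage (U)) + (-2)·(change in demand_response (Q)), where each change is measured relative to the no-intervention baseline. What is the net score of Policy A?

448

Baseline:
  W = 77
  X = 96
  Q = 64 + 2·77 + 6·96 = 794
  U = 89 + 5·77 − 96 − 2·794 = -1210
Policy A (X := 128):
  W = 77
  X = 128
  Q = 64 + 2·77 + 6·128 = 986
  U = 89 + 5·77 − 128 − 2·986 = -1626
ΔU = -1626 − (-1210) = -416; ΔQ = 986 − 794 = 192
Score = (-2)·(-416) + (-2)·192 = 448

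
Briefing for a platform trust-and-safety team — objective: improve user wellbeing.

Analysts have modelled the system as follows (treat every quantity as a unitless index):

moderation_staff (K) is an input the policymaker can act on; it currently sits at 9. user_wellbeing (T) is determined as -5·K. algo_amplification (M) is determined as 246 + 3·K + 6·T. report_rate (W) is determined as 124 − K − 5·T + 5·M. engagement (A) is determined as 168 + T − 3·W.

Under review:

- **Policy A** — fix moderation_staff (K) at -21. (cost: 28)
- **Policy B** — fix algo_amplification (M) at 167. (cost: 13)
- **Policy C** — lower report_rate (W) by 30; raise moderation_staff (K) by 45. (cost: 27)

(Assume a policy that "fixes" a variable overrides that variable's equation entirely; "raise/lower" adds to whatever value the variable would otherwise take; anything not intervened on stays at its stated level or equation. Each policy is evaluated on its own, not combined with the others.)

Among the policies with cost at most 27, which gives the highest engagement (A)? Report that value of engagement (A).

13908

Policy B (M := 167):
  K = 9
  T = 0 − 5·9 = -45
  M = 167
  W = 124 − 9 − 5·(-45) + 5·167 = 1175
  A = 168 + (-45) − 3·1175 = -3402
Policy C (W − 30, K + 45):
  K = 9 + 45 = 54
  T = 0 − 5·54 = -270
  M = 246 + 3·54 + 6·(-270) = -1212
  W = 124 − 54 − 5·(-270) + 5·(-1212) (−30 from intervention) = -4670
  A = 168 + (-270) − 3·(-4670) = 13908
Comparing — Policy B: A=-3402, Policy C: A=13908. Highest is 13908 (Policy C).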